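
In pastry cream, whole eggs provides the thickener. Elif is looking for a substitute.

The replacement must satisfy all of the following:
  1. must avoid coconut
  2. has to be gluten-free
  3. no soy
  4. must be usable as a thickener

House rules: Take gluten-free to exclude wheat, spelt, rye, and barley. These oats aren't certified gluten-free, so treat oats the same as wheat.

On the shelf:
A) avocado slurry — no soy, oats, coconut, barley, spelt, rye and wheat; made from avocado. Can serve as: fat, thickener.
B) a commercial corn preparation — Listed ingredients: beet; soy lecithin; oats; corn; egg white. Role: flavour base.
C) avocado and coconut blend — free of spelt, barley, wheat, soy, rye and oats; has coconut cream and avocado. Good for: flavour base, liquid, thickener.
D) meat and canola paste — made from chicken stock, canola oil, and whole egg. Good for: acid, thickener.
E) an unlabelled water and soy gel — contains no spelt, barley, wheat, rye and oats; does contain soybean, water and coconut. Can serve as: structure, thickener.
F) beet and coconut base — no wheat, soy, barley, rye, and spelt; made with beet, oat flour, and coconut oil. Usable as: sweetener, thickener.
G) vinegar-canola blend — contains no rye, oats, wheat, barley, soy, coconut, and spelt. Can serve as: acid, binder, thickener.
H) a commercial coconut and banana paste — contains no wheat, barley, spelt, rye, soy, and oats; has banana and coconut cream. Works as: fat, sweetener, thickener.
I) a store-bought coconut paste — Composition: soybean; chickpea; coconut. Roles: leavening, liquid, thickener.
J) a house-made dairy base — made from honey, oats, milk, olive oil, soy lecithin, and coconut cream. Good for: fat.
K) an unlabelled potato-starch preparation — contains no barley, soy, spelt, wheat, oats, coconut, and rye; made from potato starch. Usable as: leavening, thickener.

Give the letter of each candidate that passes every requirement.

A, D, G, K

A: works as a thickener, gluten-free, no coconut — keep
B: not usable as a thickener; has oats, so not gluten-free (and 1 more) — no
C: has coconut cream, so not coconut-free — no
D: only whole egg, chicken stock and canola oil; none excluded — keep
E: has coconut, so not coconut-free; has soybean, so not soy-free — reject
F: has oat flour, so not gluten-free; has coconut oil, so not coconut-free — out
G: works as a thickener, no coconut, gluten-free — OK
H: has coconut cream, so not coconut-free — out
I: has coconut, so not coconut-free; has soybean, so not soy-free — no
J: not usable as a thickener; has oats, so not gluten-free (and 2 more) — out
K: gluten-free, no coconut — keep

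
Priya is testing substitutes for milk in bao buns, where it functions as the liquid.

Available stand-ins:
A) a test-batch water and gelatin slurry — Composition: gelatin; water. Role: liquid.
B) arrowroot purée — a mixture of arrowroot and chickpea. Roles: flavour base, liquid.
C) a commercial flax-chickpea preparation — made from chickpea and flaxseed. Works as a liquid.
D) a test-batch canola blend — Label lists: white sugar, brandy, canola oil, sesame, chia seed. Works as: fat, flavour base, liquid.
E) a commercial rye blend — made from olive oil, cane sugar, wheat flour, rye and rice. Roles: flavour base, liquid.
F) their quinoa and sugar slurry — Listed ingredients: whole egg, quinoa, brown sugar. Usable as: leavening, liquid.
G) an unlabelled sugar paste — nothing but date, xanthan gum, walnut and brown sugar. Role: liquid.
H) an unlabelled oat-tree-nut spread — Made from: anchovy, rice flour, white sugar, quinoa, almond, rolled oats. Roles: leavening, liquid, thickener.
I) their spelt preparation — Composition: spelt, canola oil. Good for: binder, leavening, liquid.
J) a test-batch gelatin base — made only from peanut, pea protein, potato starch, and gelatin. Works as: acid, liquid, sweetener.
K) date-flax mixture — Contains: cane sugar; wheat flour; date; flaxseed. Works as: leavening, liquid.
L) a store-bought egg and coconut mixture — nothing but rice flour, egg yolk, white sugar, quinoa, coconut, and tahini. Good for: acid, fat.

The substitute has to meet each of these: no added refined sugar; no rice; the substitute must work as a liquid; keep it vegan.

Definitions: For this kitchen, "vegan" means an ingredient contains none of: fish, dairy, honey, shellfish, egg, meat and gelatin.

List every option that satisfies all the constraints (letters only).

A: has gelatin, so not vegan — no
B: vegan, no refined sugar — valid
C: nothing on the exclusion list — OK
D: has white sugar, so not no-added-sugar — reject
E: has cane sugar, so not no-added-sugar; has rice, so not rice-free — no
F: has whole egg, so not vegan; has brown sugar, so not no-added-sugar — no
G: has brown sugar, so not no-added-sugar — out
H: has anchovy, so not vegan; has white sugar, so not no-added-sugar (and 1 more) — reject
I: only spelt and canola oil; none excluded — keep
J: has gelatin, so not vegan — out
K: has cane sugar, so not no-added-sugar — reject
L: not usable as a liquid; has egg yolk, so not vegan (and 2 more) — out

B, C, I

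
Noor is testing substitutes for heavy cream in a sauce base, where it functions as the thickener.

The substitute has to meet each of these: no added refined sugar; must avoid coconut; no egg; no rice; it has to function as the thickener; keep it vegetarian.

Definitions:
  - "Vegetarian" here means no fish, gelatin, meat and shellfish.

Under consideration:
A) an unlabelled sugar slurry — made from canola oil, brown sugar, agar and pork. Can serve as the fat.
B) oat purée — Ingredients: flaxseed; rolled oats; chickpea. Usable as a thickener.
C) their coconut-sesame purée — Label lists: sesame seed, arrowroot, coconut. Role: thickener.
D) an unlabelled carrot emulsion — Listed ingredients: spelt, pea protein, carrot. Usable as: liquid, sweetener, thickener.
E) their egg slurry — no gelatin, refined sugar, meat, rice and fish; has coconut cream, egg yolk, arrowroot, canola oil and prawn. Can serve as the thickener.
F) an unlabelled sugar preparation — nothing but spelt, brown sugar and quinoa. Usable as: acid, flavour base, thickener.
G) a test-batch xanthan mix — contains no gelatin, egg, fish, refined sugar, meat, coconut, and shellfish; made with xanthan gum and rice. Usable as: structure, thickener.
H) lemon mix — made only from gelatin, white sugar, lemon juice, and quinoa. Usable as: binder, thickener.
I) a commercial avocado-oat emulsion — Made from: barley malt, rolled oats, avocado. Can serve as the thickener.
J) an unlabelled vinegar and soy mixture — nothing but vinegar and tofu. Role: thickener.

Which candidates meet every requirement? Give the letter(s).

A: not usable as a thickener; has pork, so not vegetarian (and 1 more) — reject
B: only rolled oats, flaxseed and chickpea; none excluded — OK
C: has coconut, so not coconut-free — reject
D: only spelt, carrot, and pea protein; none excluded — OK
E: has prawn, so not vegetarian; has coconut cream, so not coconut-free (and 1 more) — reject
F: has brown sugar, so not no-added-sugar — reject
G: has rice, so not rice-free — reject
H: has gelatin, so not vegetarian; has white sugar, so not no-added-sugar — out
I: no egg, vegetarian — keep
J: works as a thickener, no coconut, no rice — valid

B, D, I, J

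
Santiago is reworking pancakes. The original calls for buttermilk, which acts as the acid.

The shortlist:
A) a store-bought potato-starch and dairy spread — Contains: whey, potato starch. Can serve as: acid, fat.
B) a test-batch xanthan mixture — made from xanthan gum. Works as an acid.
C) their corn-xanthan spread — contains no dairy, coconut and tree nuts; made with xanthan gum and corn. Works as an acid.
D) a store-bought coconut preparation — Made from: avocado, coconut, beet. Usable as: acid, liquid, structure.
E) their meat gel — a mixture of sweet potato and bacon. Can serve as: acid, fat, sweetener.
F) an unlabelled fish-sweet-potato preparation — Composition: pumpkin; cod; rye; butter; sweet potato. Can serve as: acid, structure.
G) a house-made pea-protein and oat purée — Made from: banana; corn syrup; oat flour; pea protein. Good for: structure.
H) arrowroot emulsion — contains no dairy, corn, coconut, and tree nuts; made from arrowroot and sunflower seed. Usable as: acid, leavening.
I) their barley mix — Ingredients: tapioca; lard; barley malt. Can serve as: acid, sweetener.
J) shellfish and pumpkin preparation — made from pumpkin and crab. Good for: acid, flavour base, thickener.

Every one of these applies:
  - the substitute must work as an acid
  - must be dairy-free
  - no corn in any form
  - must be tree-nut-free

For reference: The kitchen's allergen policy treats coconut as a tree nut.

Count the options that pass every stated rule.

A: has whey, so not dairy-free — no
B: no dairy, tree-nut-free — valid
C: has corn, so not corn-free — reject
D: has coconut, so not tree-nut-free — no
E: every rule checks out — OK
F: has butter, so not dairy-free — reject
G: not usable as an acid; has corn syrup, so not corn-free — reject
H: works as an acid, tree-nut-free, no corn — keep
I: tree-nut-free, no corn — OK
J: works as an acid, tree-nut-free, no corn — OK

5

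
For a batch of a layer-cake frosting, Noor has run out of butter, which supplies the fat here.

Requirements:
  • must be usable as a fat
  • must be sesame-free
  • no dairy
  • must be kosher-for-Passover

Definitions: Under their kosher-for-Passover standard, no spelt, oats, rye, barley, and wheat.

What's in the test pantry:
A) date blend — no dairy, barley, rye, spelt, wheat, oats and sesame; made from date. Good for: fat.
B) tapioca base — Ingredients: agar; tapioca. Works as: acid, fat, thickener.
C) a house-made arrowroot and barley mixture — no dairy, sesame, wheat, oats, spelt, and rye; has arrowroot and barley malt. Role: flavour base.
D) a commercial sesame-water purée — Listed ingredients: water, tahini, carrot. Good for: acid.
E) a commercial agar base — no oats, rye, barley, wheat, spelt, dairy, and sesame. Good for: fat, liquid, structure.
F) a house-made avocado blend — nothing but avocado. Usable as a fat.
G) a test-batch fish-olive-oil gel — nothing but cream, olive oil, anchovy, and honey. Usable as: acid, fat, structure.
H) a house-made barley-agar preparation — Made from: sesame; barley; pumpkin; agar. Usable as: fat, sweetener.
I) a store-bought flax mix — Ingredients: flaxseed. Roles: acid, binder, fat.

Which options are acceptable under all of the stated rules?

A, B, E, F, I

A: all constraints satisfied — OK
B: only tapioca and agar; none excluded — keep
C: not usable as a fat; has barley malt, so not kosher-for-Passover — out
D: not usable as a fat; has tahini, so not sesame-free — reject
E: works as a fat, kosher-for-Passover, no sesame — valid
F: works as a fat, no sesame, no dairy — valid
G: has cream, so not dairy-free — reject
H: has barley, so not kosher-for-Passover; has sesame, so not sesame-free — out
I: no sesame, no dairy — valid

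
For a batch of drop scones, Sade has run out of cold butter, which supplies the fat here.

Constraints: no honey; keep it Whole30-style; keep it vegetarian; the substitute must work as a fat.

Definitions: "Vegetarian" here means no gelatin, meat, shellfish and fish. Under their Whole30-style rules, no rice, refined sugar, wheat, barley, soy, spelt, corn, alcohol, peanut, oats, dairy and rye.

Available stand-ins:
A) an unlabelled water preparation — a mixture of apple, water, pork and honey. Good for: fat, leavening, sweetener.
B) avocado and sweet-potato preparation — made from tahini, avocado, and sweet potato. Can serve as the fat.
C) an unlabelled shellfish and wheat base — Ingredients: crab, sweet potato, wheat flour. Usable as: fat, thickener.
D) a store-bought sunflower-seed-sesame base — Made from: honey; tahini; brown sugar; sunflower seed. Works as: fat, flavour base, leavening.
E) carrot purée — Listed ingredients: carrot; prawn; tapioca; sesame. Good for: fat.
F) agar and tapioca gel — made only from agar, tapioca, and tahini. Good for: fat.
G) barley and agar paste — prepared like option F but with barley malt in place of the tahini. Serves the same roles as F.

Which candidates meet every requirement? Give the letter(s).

A: has pork, so not vegetarian; has honey, so not honey-free — out
B: only tahini, avocado, and sweet potato; none excluded — keep
C: has crab, so not vegetarian; has wheat flour, so not Whole30-style — reject
D: has brown sugar, so not Whole30-style; has honey, so not honey-free — reject
E: has prawn, so not vegetarian — no
F: works as a fat, Whole30-style, no honey — valid
G: has barley malt, so not Whole30-style — out

B, F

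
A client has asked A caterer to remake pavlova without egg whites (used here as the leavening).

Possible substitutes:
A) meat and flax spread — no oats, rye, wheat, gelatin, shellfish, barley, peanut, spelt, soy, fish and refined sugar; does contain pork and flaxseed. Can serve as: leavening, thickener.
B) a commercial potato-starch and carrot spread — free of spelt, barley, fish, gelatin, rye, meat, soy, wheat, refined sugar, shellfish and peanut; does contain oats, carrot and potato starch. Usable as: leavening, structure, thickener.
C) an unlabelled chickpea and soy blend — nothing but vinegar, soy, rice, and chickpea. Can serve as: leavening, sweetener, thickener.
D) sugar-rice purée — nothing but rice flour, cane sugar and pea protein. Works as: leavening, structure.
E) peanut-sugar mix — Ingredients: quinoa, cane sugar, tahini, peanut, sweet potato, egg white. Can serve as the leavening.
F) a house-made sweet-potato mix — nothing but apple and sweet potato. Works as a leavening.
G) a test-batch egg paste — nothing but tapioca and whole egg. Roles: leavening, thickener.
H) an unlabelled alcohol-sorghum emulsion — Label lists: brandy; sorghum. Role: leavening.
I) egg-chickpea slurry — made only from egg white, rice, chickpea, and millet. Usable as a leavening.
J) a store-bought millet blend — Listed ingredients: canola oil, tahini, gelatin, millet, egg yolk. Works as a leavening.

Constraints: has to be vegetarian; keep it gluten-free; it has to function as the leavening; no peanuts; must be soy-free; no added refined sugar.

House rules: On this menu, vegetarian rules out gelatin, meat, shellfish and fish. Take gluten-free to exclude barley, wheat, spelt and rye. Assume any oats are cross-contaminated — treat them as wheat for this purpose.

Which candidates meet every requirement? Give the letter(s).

A: has pork, so not vegetarian — reject
B: has oats, so not gluten-free — no
C: has soy, so not soy-free — reject
D: has cane sugar, so not no-added-sugar — out
E: has cane sugar, so not no-added-sugar; has peanut, so not peanut-free — no
F: every rule checks out — keep
G: works as a leavening, gluten-free, vegetarian — OK
H: works as a leavening, no refined sugar, vegetarian — OK
I: egg white and rice etc. — none of it excluded — OK
J: has gelatin, so not vegetarian — out

F, G, H, I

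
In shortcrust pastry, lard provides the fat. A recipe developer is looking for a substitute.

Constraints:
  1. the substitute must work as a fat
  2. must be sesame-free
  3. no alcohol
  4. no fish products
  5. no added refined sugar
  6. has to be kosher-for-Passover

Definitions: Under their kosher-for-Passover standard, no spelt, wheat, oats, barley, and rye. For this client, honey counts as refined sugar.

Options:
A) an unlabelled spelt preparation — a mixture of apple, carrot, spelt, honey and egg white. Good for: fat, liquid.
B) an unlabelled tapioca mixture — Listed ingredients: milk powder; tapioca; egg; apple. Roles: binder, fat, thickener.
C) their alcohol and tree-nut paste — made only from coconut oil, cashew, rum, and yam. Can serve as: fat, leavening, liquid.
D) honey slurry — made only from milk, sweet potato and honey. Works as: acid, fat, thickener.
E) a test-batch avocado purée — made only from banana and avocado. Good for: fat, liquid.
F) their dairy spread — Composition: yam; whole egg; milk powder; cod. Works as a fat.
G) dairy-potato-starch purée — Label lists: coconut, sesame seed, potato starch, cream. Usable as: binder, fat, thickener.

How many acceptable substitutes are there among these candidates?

A: has spelt, so not kosher-for-Passover; has honey, so not no-added-sugar — reject
B: milk powder and egg etc. — none of it excluded — OK
C: has rum, so not alcohol-free — out
D: has honey, so not no-added-sugar — no
E: only banana and avocado; none excluded — OK
F: has cod, so not fish-free — no
G: has sesame seed, so not sesame-free — out

2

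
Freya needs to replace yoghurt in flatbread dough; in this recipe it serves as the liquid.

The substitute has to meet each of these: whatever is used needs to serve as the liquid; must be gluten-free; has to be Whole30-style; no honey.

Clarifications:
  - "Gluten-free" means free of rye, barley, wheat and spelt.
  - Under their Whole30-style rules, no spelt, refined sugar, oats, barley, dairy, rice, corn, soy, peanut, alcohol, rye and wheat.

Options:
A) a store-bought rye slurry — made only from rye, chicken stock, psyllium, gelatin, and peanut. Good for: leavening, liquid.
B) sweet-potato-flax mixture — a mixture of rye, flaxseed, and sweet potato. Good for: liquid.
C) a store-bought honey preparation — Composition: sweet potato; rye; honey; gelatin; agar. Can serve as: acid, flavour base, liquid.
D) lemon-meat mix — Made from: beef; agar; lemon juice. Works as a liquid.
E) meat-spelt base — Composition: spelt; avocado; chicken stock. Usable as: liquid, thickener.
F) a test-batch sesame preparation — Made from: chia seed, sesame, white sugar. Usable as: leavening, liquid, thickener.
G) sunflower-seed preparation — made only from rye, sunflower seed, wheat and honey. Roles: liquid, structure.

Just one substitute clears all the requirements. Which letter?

D

A: has rye, so not gluten-free; has peanut, so not Whole30-style — reject
B: has rye, so not gluten-free; has rye, so not Whole30-style — no
C: has rye, so not gluten-free; has rye, so not Whole30-style (and 1 more) — out
D: works as a liquid, Whole30-style, no honey — OK
E: has spelt, so not gluten-free; has spelt, so not Whole30-style — out
F: has white sugar, so not Whole30-style — no
G: has rye, so not gluten-free; has rye, so not Whole30-style (and 1 more) — no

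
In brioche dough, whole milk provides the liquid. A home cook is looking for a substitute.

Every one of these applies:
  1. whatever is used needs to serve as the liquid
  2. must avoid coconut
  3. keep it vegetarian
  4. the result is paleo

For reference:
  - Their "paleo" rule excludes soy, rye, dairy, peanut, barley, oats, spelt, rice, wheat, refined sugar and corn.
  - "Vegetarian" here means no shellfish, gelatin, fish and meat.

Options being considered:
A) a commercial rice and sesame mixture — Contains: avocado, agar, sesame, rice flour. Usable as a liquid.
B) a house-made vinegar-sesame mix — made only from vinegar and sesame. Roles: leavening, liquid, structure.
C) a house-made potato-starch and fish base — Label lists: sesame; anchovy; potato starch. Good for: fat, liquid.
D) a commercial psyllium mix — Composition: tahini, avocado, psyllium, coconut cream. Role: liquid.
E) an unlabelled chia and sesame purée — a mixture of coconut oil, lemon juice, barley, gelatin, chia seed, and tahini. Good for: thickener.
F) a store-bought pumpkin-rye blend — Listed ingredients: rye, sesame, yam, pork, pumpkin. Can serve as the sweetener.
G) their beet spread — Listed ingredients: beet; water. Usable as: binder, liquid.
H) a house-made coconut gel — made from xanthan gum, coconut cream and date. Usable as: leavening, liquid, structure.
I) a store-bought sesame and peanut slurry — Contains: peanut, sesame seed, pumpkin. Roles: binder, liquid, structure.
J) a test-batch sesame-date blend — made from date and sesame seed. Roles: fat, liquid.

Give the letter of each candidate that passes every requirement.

A: has rice flour, so not paleo — out
B: only sesame and vinegar; none excluded — valid
C: has anchovy, so not vegetarian — out
D: has coconut cream, so not coconut-free — reject
E: not usable as a liquid; has barley, so not paleo (and 2 more) — reject
F: not usable as a liquid; has rye, so not paleo (and 1 more) — reject
G: only beet and water; none excluded — keep
H: has coconut cream, so not coconut-free — no
I: has peanut, so not paleo — no
J: works as a liquid, paleo, vegetarian — OK

B, G, J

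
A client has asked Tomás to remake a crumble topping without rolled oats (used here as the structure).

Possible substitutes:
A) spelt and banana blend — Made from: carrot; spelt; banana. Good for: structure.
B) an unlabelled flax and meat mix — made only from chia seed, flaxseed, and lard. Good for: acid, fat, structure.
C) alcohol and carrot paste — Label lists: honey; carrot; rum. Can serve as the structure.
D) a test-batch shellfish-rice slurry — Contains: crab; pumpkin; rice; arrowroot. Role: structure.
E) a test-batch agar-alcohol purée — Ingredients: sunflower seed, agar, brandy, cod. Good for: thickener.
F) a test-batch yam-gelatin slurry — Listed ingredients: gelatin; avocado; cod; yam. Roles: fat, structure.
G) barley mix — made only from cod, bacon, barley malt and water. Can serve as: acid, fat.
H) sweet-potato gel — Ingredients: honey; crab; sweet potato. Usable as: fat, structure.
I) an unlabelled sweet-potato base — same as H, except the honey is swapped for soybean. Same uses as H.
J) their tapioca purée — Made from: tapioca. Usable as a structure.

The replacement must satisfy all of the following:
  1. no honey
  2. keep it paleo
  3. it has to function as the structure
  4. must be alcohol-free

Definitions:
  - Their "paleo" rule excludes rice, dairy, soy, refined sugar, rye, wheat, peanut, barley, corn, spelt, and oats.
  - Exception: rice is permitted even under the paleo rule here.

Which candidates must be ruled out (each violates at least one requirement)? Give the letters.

A: has spelt, so not paleo — no
B: no alcohol, paleo — OK
C: has honey, so not honey-free; has rum, so not alcohol-free — no
D: rice is permitted under the paleo carve-out; nothing else excluded — valid
E: not usable as a structure; has brandy, so not alcohol-free — out
F: works as a structure, no alcohol, paleo — OK
G: not usable as a structure; has barley malt, so not paleo — reject
H: has honey, so not honey-free — no
I: has soybean, so not paleo — reject
J: nothing on the exclusion list — OK

A, C, E, G, H, I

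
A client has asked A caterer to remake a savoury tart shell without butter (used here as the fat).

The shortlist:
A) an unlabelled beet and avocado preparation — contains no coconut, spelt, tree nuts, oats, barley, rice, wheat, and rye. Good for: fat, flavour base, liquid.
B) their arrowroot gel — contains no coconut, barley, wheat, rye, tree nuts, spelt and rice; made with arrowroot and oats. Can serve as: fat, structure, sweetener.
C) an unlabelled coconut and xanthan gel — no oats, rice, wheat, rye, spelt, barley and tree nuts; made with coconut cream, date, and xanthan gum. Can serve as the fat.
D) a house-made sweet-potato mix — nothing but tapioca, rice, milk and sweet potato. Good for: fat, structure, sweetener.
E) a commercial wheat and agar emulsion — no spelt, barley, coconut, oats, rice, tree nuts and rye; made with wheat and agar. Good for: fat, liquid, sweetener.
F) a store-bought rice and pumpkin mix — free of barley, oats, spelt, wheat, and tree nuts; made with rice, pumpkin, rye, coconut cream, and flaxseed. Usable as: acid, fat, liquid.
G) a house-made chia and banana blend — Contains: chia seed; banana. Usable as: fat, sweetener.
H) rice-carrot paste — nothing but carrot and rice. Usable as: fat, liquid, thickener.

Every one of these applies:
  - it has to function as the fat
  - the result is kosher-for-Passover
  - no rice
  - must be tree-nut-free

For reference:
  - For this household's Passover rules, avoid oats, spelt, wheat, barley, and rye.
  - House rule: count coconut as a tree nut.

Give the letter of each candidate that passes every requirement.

A: works as a fat, tree-nut-free, kosher-for-Passover — valid
B: has oats, so not kosher-for-Passover — reject
C: has coconut cream, so not tree-nut-free — out
D: has rice, so not rice-free — out
E: has wheat, so not kosher-for-Passover — out
F: has rye, so not kosher-for-Passover; has coconut cream, so not tree-nut-free (and 1 more) — no
G: only banana and chia seed; none excluded — OK
H: has rice, so not rice-free — out

A, G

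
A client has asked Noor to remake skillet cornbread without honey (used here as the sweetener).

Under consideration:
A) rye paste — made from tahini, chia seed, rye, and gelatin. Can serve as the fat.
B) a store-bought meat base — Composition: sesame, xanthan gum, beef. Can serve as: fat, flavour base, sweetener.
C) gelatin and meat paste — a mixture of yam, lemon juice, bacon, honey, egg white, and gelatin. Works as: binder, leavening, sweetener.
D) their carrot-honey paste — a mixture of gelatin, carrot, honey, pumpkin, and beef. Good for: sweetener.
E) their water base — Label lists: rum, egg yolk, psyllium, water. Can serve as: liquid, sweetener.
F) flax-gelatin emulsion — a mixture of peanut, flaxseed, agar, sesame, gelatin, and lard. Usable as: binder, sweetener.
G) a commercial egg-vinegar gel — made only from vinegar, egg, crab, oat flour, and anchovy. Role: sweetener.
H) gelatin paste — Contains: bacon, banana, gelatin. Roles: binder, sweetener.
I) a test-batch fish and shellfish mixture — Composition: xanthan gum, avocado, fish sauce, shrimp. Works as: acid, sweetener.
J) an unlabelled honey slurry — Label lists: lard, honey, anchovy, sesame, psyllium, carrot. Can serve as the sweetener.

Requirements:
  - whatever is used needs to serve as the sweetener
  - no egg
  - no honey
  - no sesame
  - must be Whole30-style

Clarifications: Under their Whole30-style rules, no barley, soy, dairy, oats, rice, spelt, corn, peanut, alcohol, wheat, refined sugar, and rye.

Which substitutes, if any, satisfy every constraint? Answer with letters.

A: not usable as a sweetener; has rye, so not Whole30-style (and 1 more) — out
B: has sesame, so not sesame-free — out
C: has egg white, so not egg-free; has honey, so not honey-free — out
D: has honey, so not honey-free — no
E: has rum, so not Whole30-style; has egg yolk, so not egg-free — out
F: has peanut, so not Whole30-style; has sesame, so not sesame-free — out
G: has oat flour, so not Whole30-style; has egg, so not egg-free — reject
H: every rule checks out — OK
I: nothing on the exclusion list — keep
J: has sesame, so not sesame-free; has honey, so not honey-free — no

H, I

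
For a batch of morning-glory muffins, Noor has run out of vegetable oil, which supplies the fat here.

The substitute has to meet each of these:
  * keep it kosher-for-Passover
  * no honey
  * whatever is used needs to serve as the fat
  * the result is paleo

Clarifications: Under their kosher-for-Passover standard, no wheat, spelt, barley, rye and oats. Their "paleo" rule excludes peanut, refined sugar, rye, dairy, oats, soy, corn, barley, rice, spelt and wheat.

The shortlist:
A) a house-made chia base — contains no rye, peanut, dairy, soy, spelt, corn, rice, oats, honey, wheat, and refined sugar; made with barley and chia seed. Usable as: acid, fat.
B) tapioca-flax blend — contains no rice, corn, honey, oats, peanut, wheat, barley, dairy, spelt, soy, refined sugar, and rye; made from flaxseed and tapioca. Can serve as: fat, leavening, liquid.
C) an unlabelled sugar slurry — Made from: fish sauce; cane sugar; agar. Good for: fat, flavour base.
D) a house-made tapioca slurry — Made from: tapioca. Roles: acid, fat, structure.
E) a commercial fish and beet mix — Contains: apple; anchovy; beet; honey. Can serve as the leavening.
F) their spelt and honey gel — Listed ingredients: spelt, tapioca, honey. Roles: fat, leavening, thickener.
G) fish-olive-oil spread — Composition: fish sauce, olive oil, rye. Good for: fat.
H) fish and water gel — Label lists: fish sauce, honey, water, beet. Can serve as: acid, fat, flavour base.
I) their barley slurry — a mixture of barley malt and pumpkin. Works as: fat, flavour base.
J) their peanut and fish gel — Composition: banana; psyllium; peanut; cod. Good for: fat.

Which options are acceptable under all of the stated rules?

B, D

A: has barley, so not kosher-for-Passover; has barley, so not paleo — out
B: nothing on the exclusion list — valid
C: has cane sugar, so not paleo — reject
D: only tapioca; none excluded — OK
E: not usable as a fat; has honey, so not honey-free — reject
F: has spelt, so not kosher-for-Passover; has spelt, so not paleo (and 1 more) — out
G: has rye, so not kosher-for-Passover; has rye, so not paleo — no
H: has honey, so not honey-free — reject
I: has barley malt, so not kosher-for-Passover; has barley malt, so not paleo — reject
J: has peanut, so not paleo — reject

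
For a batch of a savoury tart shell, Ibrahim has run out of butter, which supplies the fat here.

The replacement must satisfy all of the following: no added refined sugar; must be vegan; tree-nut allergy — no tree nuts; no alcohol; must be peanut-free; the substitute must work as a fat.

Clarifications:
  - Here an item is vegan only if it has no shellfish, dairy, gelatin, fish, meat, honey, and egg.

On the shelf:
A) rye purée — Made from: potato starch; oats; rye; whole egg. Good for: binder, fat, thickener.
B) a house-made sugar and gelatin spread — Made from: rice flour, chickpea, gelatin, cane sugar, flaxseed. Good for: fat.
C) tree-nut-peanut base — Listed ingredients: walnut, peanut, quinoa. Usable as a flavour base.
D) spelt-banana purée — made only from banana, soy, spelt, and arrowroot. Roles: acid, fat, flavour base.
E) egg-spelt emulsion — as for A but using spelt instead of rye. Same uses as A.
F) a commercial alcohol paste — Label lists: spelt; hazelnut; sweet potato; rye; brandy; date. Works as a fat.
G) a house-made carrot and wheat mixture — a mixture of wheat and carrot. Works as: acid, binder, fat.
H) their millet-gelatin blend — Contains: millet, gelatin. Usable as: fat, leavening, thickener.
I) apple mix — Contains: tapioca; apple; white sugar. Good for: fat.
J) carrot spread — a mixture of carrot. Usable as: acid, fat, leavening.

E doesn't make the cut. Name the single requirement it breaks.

vegan

usable as a fat: satisfied
vegan: has whole egg — fails
no-added-sugar: satisfied
peanut-free: satisfied
alcohol-free: satisfied
tree-nut-free: satisfied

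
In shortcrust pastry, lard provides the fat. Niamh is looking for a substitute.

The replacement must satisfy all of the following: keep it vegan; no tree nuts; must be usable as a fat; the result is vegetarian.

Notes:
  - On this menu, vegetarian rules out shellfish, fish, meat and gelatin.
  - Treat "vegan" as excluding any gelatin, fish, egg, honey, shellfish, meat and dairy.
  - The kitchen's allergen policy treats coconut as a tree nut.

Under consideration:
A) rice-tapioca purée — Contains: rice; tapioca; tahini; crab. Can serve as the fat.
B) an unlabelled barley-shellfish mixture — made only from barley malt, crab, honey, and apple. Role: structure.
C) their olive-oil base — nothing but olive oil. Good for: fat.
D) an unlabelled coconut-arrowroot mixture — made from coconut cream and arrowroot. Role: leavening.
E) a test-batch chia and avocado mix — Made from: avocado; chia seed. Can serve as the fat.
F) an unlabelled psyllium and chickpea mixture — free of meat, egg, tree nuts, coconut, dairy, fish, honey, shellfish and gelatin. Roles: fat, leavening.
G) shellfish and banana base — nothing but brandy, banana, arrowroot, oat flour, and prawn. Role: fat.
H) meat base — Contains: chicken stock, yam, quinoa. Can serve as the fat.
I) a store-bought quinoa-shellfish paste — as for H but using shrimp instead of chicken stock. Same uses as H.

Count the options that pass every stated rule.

A: has crab, so not vegetarian; has crab, so not vegan — reject
B: not usable as a fat; has crab, so not vegetarian (and 1 more) — out
C: nothing on the exclusion list — OK
D: not usable as a fat; has coconut cream, so not tree-nut-free — reject
E: only avocado and chia seed; none excluded — keep
F: every rule checks out — OK
G: has prawn, so not vegetarian; has prawn, so not vegan — no
H: has chicken stock, so not vegetarian; has chicken stock, so not vegan — reject
I: has shrimp, so not vegetarian; has shrimp, so not vegan — reject

3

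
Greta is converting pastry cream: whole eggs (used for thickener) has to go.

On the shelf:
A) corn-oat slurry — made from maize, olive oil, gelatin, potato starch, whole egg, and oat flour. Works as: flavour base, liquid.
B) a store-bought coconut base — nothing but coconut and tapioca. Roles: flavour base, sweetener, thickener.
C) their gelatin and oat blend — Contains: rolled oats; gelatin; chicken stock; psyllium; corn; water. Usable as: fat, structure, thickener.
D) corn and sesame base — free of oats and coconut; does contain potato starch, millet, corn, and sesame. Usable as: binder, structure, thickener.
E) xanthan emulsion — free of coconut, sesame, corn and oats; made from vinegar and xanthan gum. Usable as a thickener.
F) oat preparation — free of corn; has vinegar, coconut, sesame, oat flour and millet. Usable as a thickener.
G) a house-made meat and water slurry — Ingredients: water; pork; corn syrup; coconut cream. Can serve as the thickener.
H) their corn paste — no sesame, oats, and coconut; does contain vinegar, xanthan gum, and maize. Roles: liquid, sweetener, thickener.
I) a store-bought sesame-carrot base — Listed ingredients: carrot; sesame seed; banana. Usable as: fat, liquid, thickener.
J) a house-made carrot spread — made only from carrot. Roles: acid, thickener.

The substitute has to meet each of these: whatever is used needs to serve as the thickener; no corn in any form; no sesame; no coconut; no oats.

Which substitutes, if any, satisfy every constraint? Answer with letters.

A: not usable as a thickener; has oat flour, so not oat-free (and 1 more) — out
B: has coconut, so not coconut-free — reject
C: has rolled oats, so not oat-free; has corn, so not corn-free — reject
D: has corn, so not corn-free; has sesame, so not sesame-free — no
E: works as a thickener, no corn, no sesame — OK
F: has oat flour, so not oat-free; has coconut, so not coconut-free (and 1 more) — out
G: has coconut cream, so not coconut-free; has corn syrup, so not corn-free — out
H: has maize, so not corn-free — reject
I: has sesame seed, so not sesame-free — out
J: all constraints satisfied — keep

E, J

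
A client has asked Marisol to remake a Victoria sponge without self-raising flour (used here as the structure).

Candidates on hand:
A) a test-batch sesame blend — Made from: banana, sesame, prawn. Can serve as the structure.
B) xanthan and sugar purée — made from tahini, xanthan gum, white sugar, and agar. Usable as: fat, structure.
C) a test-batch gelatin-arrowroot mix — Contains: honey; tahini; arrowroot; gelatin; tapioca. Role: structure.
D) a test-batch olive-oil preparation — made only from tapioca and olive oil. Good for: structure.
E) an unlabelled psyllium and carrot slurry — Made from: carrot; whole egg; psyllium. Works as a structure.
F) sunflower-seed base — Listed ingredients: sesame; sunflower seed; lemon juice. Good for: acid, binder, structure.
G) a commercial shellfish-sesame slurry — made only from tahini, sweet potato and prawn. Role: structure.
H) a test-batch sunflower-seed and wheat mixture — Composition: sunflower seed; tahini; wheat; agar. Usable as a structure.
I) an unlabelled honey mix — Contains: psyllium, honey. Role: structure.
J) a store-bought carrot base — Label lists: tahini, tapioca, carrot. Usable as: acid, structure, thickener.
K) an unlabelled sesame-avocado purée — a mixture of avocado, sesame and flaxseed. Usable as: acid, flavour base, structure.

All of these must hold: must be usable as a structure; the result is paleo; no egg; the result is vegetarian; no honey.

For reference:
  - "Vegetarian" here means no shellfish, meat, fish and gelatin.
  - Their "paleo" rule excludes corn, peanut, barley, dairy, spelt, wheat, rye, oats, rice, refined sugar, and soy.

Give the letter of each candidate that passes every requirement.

A: has prawn, so not vegetarian — out
B: has white sugar, so not paleo — out
C: has gelatin, so not vegetarian; has honey, so not honey-free — no
D: only tapioca and olive oil; none excluded — OK
E: has whole egg, so not egg-free — out
F: only sesame, sunflower seed and lemon juice; none excluded — valid
G: has prawn, so not vegetarian — reject
H: has wheat, so not paleo — out
I: has honey, so not honey-free — reject
J: works as a structure, no egg, vegetarian — valid
K: only sesame, flaxseed, and avocado; none excluded — OK

D, F, J, K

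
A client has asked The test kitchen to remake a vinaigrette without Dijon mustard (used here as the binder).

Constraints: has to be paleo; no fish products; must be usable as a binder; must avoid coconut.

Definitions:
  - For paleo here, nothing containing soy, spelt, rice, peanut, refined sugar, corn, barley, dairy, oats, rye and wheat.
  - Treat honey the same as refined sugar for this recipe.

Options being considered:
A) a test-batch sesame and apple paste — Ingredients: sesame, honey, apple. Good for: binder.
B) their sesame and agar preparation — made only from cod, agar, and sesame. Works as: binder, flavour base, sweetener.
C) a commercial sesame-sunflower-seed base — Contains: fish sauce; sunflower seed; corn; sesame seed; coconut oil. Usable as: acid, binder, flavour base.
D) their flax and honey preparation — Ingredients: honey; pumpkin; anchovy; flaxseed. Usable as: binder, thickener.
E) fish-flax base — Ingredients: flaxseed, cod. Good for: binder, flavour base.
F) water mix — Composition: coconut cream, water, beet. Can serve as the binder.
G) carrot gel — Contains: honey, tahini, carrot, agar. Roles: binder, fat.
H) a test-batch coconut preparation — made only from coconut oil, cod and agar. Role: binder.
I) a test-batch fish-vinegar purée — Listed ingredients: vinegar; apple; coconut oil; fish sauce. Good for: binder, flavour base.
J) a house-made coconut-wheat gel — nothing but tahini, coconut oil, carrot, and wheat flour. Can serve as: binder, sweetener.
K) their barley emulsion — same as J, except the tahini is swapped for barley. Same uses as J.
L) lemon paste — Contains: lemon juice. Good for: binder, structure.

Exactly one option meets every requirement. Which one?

L

A: has honey, so not paleo — out
B: has cod, so not fish-free — no
C: has corn, so not paleo; has fish sauce, so not fish-free (and 1 more) — reject
D: has honey, so not paleo; has anchovy, so not fish-free — out
E: has cod, so not fish-free — out
F: has coconut cream, so not coconut-free — reject
G: has honey, so not paleo — out
H: has cod, so not fish-free; has coconut oil, so not coconut-free — reject
I: has fish sauce, so not fish-free; has coconut oil, so not coconut-free — reject
J: has wheat flour, so not paleo; has coconut oil, so not coconut-free — out
K: has barley, so not paleo; has coconut oil, so not coconut-free — no
L: only lemon juice; none excluded — OK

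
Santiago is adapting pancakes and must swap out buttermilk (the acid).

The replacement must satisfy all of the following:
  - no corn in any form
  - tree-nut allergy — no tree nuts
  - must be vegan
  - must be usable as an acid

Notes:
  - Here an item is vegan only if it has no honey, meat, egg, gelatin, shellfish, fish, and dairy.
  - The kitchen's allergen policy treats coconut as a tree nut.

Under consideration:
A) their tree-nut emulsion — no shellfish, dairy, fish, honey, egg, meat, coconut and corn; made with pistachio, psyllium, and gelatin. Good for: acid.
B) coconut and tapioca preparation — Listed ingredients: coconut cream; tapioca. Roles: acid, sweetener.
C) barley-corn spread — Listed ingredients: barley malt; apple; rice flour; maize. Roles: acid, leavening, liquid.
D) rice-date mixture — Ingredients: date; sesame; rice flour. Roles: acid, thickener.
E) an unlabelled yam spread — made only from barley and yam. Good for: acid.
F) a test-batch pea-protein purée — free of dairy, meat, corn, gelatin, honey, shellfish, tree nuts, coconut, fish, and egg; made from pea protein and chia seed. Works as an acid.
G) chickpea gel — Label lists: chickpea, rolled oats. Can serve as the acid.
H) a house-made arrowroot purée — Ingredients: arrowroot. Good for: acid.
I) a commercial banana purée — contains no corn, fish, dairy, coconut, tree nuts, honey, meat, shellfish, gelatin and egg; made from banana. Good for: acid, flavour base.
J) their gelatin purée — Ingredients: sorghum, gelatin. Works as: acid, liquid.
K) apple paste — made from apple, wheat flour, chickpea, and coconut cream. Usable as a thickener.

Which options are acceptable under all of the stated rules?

D, E, F, G, H, I

A: has gelatin, so not vegan; has pistachio, so not tree-nut-free — out
B: has coconut cream, so not tree-nut-free — reject
C: has maize, so not corn-free — reject
D: all constraints satisfied — OK
E: only barley and yam; none excluded — OK
F: works as an acid, vegan, tree-nut-free — OK
G: every rule checks out — valid
H: nothing on the exclusion list — OK
I: every rule checks out — keep
J: has gelatin, so not vegan — no
K: not usable as an acid; has coconut cream, so not tree-nut-free — no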